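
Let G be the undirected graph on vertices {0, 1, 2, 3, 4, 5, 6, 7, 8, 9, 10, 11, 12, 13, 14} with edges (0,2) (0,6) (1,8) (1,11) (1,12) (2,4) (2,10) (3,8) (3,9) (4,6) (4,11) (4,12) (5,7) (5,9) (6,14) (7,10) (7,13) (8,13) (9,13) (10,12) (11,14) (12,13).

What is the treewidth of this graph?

A width-3 tree decomposition is:
Bags: B1 = {0, 6, 11, 14}  B2 = {0, 4, 6, 11}  B3 = {0, 2, 4, 11}  B4 = {1, 2, 4, 11}  B5 = {1, 2, 4, 12}  B6 = {1, 2, 10, 12}  B7 = {1, 8, 10, 12}  B8 = {8, 10, 12, 13}  B9 = {7, 8, 10, 13}  B10 = {3, 7, 8, 13}  B11 = {3, 7, 9, 13}  B12 = {3, 5, 7, 9}
Tree: B1–B2, B2–B3, B3–B4, B4–B5, B5–B6, B6–B7, B7–B8, B8–B9, B9–B10, B10–B11, B11–B12
The largest bag has 4 vertices, giving width 3; this decomposition certifies tw(G) ≤ 3. For the lower bound: the 4 vertex sets {0,6,14}, {11}, {4}, {1,2,10,12} are disjoint, each induces a connected subgraph, and every pair is joined by at least one edge of G. Contracting each set to a single vertex therefore yields K_{4} as a minor, and since treewidth is minor-monotone, tw(G) ≥ tw(K_{4}) = 3. Combining the bounds, tw(G) = 3.

3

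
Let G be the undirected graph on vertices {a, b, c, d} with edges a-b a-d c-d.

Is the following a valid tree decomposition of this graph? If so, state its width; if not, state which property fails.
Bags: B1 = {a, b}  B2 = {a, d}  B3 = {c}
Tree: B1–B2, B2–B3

No — edge (d,c) lies in no bag.

A tree decomposition must satisfy three properties: every vertex lies in some bag; for every edge, both endpoints lie together in some bag; and for every vertex, the bags containing it form a connected subtree. Here edge (d,c) lies in no bag, so the decomposition is invalid.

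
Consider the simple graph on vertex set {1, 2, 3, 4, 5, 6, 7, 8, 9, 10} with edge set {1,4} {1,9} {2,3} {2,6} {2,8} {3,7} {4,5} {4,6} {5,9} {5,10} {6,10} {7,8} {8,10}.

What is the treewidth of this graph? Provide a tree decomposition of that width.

Treewidth 2.
One such decomposition:
Bags: B1 = {1, 4, 9}  B2 = {4, 5, 9}  B3 = {4, 5, 6}  B4 = {5, 6, 10}  B5 = {2, 6, 10}  B6 = {2, 8, 10}  B7 = {2, 3, 8}  B8 = {3, 7, 8}
Tree: B1–B2, B2–B3, B3–B4, B4–B5, B5–B6, B6–B7, B7–B8

The largest bag has 3 vertices, giving width 2; this decomposition certifies tw(G) ≤ 2. For the lower bound, G contains the cycle 1–9–5–4–1, so G is not a forest; only forests have treewidth ≤ 1, hence tw(G) ≥ 2. Hence tw(G) = 2 exactly.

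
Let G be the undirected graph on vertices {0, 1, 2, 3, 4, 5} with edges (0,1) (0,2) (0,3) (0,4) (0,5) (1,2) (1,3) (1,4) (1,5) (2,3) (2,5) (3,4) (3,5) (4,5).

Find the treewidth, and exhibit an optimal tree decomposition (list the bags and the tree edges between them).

Treewidth 4.
Bags: B1 = {0, 1, 3, 4, 5}  B2 = {0, 1, 2, 3, 5}
Tree: B1–B2

Every bag has size at most 5, so the width is 5 − 1 = 4 and tw(G) ≤ 4. For the lower bound, the 5 vertices {0, 1, 2, 3, 5} are pairwise adjacent, and any tree decomposition puts a clique entirely inside one bag — forcing width ≥ 4. Therefore the treewidth is 4.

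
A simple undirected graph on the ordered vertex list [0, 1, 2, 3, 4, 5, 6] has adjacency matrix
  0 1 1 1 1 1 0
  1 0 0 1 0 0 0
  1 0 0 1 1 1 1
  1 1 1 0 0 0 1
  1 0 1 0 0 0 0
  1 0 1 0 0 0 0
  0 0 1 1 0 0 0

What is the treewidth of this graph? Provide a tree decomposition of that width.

Treewidth 2.
Bags: B1 = {0, 2, 3}  B2 = {0, 1, 3}  B3 = {0, 2, 5}  B4 = {0, 2, 4}  B5 = {2, 3, 6}
Tree: B1–B2, B1–B3, B3–B4, B1–B5

Every bag has size at most 3, so the width is 3 − 1 = 2 and tw(G) ≤ 2. Conversely, {0, 1, 3} is a clique of size 3, and the vertices of any clique must share a bag in every tree decomposition; so some bag has ≥ 3 vertices and tw(G) ≥ 2. Therefore the treewidth is 2.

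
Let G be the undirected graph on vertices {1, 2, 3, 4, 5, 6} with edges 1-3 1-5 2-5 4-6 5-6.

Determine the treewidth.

1

A width-1 tree decomposition is:
Bags: B1 = {1, 5}  B2 = {2, 5}  B3 = {5, 6}  B4 = {4, 6}  B5 = {1, 3}
Tree: B1–B2, B1–B3, B3–B4, B1–B5
The largest bag has 2 vertices, giving width 1; this decomposition certifies tw(G) ≤ 1. Since G has at least one edge (e.g. 5–1), it is not an edgeless graph, so tw(G) ≥ 1. Therefore the treewidth is 1.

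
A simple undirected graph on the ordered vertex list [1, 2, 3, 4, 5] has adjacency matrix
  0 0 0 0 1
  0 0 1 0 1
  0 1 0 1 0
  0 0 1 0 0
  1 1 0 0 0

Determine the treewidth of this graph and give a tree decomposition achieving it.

Treewidth 1.
One such decomposition:
Bags: B1 = {1, 5}  B2 = {2, 5}  B3 = {2, 3}  B4 = {3, 4}
Tree: B1–B2, B2–B3, B3–B4

The largest bag has 2 vertices, giving width 1; this decomposition certifies tw(G) ≤ 1. Any graph with an edge has treewidth ≥ 1, and G has the edge 1–5. Therefore the treewidth is 1.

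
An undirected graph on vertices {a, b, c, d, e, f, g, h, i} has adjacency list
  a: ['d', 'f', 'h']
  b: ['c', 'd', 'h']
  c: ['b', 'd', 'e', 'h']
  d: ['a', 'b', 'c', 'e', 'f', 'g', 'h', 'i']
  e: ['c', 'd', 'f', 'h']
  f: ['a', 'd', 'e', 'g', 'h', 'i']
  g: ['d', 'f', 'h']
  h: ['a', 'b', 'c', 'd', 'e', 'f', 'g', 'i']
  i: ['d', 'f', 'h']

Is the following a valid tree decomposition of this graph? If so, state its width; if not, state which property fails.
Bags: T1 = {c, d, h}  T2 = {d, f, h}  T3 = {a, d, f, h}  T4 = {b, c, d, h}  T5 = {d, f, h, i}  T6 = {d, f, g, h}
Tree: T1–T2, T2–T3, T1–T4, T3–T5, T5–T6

No — vertex e appears in no bag.

A tree decomposition must satisfy three properties: every vertex lies in some bag; for every edge, both endpoints lie together in some bag; and for every vertex, the bags containing it form a connected subtree. Here vertex e appears in no bag, so the decomposition is invalid.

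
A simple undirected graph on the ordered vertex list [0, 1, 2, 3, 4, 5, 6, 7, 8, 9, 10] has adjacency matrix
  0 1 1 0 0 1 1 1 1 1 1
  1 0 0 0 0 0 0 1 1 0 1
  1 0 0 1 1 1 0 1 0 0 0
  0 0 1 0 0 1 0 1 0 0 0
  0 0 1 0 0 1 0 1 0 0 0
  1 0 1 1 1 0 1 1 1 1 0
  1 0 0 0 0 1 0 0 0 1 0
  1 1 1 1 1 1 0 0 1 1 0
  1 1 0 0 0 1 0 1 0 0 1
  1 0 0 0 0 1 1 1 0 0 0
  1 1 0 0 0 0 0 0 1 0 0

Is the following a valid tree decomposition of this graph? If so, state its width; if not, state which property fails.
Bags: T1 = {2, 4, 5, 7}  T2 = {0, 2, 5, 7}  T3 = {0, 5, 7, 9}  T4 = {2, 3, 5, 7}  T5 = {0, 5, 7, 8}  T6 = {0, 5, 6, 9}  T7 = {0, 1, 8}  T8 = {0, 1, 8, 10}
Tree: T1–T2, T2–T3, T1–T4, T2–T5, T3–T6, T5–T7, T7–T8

A tree decomposition must satisfy three properties: every vertex lies in some bag; for every edge, both endpoints lie together in some bag; and for every vertex, the bags containing it form a connected subtree. Here edge (7,1) lies in no bag, so the decomposition is invalid.

No — edge (7,1) lies in no bag.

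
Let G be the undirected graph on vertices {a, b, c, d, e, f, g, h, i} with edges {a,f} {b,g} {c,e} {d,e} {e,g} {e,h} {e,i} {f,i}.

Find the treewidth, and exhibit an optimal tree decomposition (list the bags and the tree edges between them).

Treewidth 1.
Bags: B1 = {c, e}  B2 = {e, g}  B3 = {e, i}  B4 = {e, h}  B5 = {b, g}  B6 = {f, i}  B7 = {d, e}  B8 = {a, f}
Tree: B1–B2, B1–B3, B3–B4, B2–B5, B3–B6, B4–B7, B6–B8

Every bag has size at most 2, so the width is 2 − 1 = 1 and tw(G) ≤ 1. G has an edge, so its treewidth is at least 1. Combining the bounds, tw(G) = 1.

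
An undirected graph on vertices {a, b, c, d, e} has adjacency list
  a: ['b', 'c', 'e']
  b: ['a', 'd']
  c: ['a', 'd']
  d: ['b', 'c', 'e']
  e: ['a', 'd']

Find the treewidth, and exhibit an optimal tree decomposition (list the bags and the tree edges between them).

Treewidth 2.
One such decomposition:
Bags: B1 = {a, b, d}  B2 = {a, d, e}  B3 = {a, c, d}
Tree: B1–B2, B2–B3

The largest bag has 3 vertices, giving width 2; this decomposition certifies tw(G) ≤ 2. The edges b–a–e–d–b form a cycle, so G is not a tree and its treewidth is at least 2. The upper and lower bounds meet at 2, so that is the treewidth.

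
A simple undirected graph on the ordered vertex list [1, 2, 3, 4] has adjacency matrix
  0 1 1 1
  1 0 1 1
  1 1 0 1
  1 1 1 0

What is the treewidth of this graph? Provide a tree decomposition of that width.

With just one bag of size 4, the width is 4 − 1 = 3, so tw(G) ≤ 3. Conversely, {1, 2, 3, 4} is a clique of size 4, and the vertices of any clique must share a bag in every tree decomposition; so some bag has ≥ 4 vertices and tw(G) ≥ 3. Combining the bounds, tw(G) = 3.

Treewidth 3.
One such decomposition:
Bags: B1 = {1, 2, 3, 4}
Tree: (single bag)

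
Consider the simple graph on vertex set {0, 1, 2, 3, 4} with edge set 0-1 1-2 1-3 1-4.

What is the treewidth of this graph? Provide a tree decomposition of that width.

Treewidth 1.
One such decomposition:
Bags: B1 = {1, 2}  B2 = {0, 1}  B3 = {1, 3}  B4 = {1, 4}
Tree: B1–B2, B2–B3, B3–B4

The largest bag has 2 vertices, giving width 1; this decomposition certifies tw(G) ≤ 1. Since G has at least one edge (e.g. 2–1), it is not an edgeless graph, so tw(G) ≥ 1. The upper and lower bounds meet at 1, so that is the treewidth.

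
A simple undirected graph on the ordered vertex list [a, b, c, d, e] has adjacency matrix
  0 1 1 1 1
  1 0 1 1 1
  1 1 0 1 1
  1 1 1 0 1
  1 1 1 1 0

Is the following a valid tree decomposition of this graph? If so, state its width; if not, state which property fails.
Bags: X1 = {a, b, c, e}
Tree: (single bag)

A tree decomposition must satisfy three properties: every vertex lies in some bag; for every edge, both endpoints lie together in some bag; and for every vertex, the bags containing it form a connected subtree. Here vertex d appears in no bag, so the decomposition is invalid.

No — vertex d appears in no bag.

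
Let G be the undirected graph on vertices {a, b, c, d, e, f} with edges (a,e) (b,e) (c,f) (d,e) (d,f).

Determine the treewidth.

A width-1 tree decomposition is:
Bags: B1 = {d, f}  B2 = {d, e}  B3 = {a, e}  B4 = {b, e}  B5 = {c, f}
Tree: B1–B2, B2–B3, B2–B4, B1–B5
Every bag has size at most 2, so the width is 2 − 1 = 1 and tw(G) ≤ 1. Since G has at least one edge (e.g. f–d), it is not an edgeless graph, so tw(G) ≥ 1. Combining the bounds, tw(G) = 1.

1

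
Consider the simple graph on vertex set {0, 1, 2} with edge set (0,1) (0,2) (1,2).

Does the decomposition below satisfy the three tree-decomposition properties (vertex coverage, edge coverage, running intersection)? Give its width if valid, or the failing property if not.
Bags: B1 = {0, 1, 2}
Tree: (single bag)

Yes; width 2.

Every vertex of G appears in some bag (union = {0, 1, 2}); every edge is covered by a bag; and for each vertex v the set of bags containing v is connected in the bag tree. The decomposition is therefore valid. The largest bag has 3 vertices, so the width is 2.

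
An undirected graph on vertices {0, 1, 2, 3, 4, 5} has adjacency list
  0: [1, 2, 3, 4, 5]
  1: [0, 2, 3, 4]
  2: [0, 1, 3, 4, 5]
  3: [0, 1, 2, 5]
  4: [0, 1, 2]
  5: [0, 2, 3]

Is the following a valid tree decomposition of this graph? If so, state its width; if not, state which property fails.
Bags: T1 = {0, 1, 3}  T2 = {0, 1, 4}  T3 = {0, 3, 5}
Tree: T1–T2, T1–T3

A tree decomposition must satisfy three properties: every vertex lies in some bag; for every edge, both endpoints lie together in some bag; and for every vertex, the bags containing it form a connected subtree. Here vertex 2 appears in no bag, so the decomposition is invalid.

No — vertex 2 appears in no bag.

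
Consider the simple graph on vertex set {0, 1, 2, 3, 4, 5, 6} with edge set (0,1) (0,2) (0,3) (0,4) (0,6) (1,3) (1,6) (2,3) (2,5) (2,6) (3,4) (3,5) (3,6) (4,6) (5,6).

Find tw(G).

A width-3 tree decomposition is:
Bags: B1 = {0, 2, 3, 6}  B2 = {2, 3, 5, 6}  B3 = {0, 1, 3, 6}  B4 = {0, 3, 4, 6}
Tree: B1–B2, B1–B3, B1–B4
Each bag holds 4 vertices, so the decomposition has width 3, which upper-bounds the treewidth. Conversely, {0, 1, 3, 6} is a clique of size 4, and the vertices of any clique must share a bag in every tree decomposition; so some bag has ≥ 4 vertices and tw(G) ≥ 3. Combining the bounds, tw(G) = 3.

3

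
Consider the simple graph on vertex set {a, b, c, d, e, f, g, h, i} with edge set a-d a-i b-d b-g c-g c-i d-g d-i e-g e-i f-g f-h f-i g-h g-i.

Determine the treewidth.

A width-2 tree decomposition is:
Bags: B1 = {d, g, i}  B2 = {a, d, i}  B3 = {c, g, i}  B4 = {b, d, g}  B5 = {f, g, i}  B6 = {e, g, i}  B7 = {f, g, h}
Tree: B1–B2, B1–B3, B1–B4, B3–B5, B5–B6, B5–B7
The largest bag has 3 vertices, giving width 2; this decomposition certifies tw(G) ≤ 2. On the other hand G contains the 3-clique {f, g, h}. A clique must lie in a single bag of any decomposition, so no decomposition can have width below 2. Combining the bounds, tw(G) = 2.

2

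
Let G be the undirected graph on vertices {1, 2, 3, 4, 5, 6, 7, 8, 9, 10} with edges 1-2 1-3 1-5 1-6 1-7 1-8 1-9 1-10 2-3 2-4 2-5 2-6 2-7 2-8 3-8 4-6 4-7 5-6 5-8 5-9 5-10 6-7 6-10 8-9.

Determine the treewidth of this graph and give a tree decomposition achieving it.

The largest bag has 4 vertices, giving width 3; this decomposition certifies tw(G) ≤ 3. On the other hand G contains the 4-clique {1, 5, 8, 9}. A clique must lie in a single bag of any decomposition, so no decomposition can have width below 3. Combining the bounds, tw(G) = 3.

Treewidth 3.
Bags: B1 = {1, 2, 6, 7}  B2 = {1, 2, 5, 6}  B3 = {1, 2, 5, 8}  B4 = {1, 5, 8, 9}  B5 = {1, 5, 6, 10}  B6 = {2, 4, 6, 7}  B7 = {1, 2, 3, 8}
Tree: B1–B2, B2–B3, B3–B4, B2–B5, B1–B6, B3–B7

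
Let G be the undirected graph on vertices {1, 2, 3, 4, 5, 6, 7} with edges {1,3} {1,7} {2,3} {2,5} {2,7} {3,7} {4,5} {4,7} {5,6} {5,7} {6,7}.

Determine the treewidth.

2

A width-2 tree decomposition is:
Bags: B1 = {2, 5, 7}  B2 = {5, 6, 7}  B3 = {2, 3, 7}  B4 = {4, 5, 7}  B5 = {1, 3, 7}
Tree: B1–B2, B1–B3, B2–B4, B3–B5
Every bag has size at most 3, so the width is 3 − 1 = 2 and tw(G) ≤ 2. For the lower bound, the 3 vertices {1, 3, 7} are pairwise adjacent, and any tree decomposition puts a clique entirely inside one bag — forcing width ≥ 2. The upper and lower bounds meet at 2, so that is the treewidth.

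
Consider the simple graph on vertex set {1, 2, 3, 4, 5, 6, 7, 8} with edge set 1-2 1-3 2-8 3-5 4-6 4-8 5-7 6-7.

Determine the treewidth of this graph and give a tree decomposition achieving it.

Each bag holds 3 vertices, so the decomposition has width 2, which upper-bounds the treewidth. For the lower bound, G contains the cycle 8–4–6–7–5–3–1–2–8, so G is not a forest; only forests have treewidth ≤ 1, hence tw(G) ≥ 2. Combining the bounds, tw(G) = 2.

Treewidth 2.
One optimal decomposition is:
Bags: B1 = {4, 6, 8}  B2 = {6, 7, 8}  B3 = {5, 7, 8}  B4 = {3, 5, 8}  B5 = {1, 3, 8}  B6 = {1, 2, 8}
Tree: B1–B2, B2–B3, B3–B4, B4–B5, B5–B6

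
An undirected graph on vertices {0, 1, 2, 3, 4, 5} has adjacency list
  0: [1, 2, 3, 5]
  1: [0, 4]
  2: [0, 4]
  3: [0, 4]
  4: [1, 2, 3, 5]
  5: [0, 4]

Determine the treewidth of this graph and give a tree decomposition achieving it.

Treewidth 2.
One such decomposition:
Bags: B1 = {0, 1, 4}  B2 = {0, 3, 4}  B3 = {0, 2, 4}  B4 = {0, 4, 5}
Tree: B1–B2, B2–B3, B3–B4

Each bag holds 3 vertices, so the decomposition has width 2, which upper-bounds the treewidth. Since 1–0–3–4–1 is a cycle in G, G is not acyclic. Forests are exactly the graphs of treewidth ≤ 1, so tw(G) ≥ 2. The upper and lower bounds meet at 2, so that is the treewidth.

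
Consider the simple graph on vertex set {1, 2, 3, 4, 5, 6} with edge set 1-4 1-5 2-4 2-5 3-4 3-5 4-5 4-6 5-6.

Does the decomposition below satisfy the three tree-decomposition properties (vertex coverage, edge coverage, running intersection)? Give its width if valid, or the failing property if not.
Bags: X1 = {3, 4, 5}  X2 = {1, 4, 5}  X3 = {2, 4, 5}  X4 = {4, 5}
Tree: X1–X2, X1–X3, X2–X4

No — vertex 6 appears in no bag.

A tree decomposition must satisfy three properties: every vertex lies in some bag; for every edge, both endpoints lie together in some bag; and for every vertex, the bags containing it form a connected subtree. Here vertex 6 appears in no bag, so the decomposition is invalid.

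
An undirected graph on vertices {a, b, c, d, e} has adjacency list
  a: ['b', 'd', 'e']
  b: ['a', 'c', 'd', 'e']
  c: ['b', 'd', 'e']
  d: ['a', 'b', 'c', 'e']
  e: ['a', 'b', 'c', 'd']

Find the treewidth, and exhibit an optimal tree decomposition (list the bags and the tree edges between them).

Each bag holds 4 vertices, so the decomposition has width 3, which upper-bounds the treewidth. For the lower bound, the 4 vertices {b, c, d, e} are pairwise adjacent, and any tree decomposition puts a clique entirely inside one bag — forcing width ≥ 3. The upper and lower bounds meet at 3, so that is the treewidth.

Treewidth 3.
One optimal decomposition is:
Bags: B1 = {b, c, d, e}  B2 = {a, b, d, e}
Tree: B1–B2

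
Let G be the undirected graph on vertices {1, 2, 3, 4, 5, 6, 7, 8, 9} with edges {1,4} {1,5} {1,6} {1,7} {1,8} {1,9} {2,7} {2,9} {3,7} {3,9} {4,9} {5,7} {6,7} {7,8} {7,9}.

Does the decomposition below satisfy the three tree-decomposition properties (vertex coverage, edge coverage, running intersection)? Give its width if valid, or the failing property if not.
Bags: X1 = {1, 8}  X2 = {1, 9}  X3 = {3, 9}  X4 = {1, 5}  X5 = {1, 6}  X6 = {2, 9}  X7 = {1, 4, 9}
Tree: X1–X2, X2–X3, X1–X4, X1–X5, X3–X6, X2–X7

A tree decomposition must satisfy three properties: every vertex lies in some bag; for every edge, both endpoints lie together in some bag; and for every vertex, the bags containing it form a connected subtree. Here vertex 7 appears in no bag, so the decomposition is invalid.

No — vertex 7 appears in no bag.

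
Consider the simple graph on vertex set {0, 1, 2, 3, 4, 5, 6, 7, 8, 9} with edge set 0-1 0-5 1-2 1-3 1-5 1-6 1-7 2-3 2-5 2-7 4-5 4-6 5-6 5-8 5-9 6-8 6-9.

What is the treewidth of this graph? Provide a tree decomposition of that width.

Treewidth 2.
One optimal decomposition is:
Bags: B1 = {1, 5, 6}  B2 = {1, 2, 5}  B3 = {4, 5, 6}  B4 = {1, 2, 3}  B5 = {0, 1, 5}  B6 = {5, 6, 9}  B7 = {1, 2, 7}  B8 = {5, 6, 8}
Tree: B1–B2, B1–B3, B2–B4, B2–B5, B3–B6, B2–B7, B1–B8

The largest bag has 3 vertices, giving width 2; this decomposition certifies tw(G) ≤ 2. For the lower bound, the 3 vertices {1, 2, 3} are pairwise adjacent, and any tree decomposition puts a clique entirely inside one bag — forcing width ≥ 2. The upper and lower bounds meet at 2, so that is the treewidth.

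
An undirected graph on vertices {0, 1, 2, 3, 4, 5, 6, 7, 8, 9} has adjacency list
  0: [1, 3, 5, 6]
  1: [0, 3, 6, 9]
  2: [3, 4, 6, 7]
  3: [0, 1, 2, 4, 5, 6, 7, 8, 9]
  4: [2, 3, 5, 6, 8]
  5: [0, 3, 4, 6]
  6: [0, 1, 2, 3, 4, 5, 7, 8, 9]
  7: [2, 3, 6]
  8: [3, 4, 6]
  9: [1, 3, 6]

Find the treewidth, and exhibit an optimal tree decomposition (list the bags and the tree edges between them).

Treewidth 3.
Bags: B1 = {0, 3, 5, 6}  B2 = {0, 1, 3, 6}  B3 = {1, 3, 6, 9}  B4 = {3, 4, 5, 6}  B5 = {3, 4, 6, 8}  B6 = {2, 3, 4, 6}  B7 = {2, 3, 6, 7}
Tree: B1–B2, B2–B3, B1–B4, B4–B5, B4–B6, B6–B7

Each bag holds 4 vertices, so the decomposition has width 3, which upper-bounds the treewidth. For the lower bound, the 4 vertices {0, 1, 3, 6} are pairwise adjacent, and any tree decomposition puts a clique entirely inside one bag — forcing width ≥ 3. The upper and lower bounds meet at 3, so that is the treewidth.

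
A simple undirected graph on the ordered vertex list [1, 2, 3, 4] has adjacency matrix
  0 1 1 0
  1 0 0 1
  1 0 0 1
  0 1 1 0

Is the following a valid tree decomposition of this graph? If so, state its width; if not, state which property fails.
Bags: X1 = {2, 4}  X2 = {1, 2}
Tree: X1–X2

No — vertex 3 appears in no bag.

A tree decomposition must satisfy three properties: every vertex lies in some bag; for every edge, both endpoints lie together in some bag; and for every vertex, the bags containing it form a connected subtree. Here vertex 3 appears in no bag, so the decomposition is invalid.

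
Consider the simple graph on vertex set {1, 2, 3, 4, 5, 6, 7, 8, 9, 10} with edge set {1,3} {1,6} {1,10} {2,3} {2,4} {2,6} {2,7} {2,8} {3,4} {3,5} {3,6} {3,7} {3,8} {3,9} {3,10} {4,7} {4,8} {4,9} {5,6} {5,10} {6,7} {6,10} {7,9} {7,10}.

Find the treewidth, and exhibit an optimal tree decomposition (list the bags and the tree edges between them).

The largest bag has 4 vertices, giving width 3; this decomposition certifies tw(G) ≤ 3. Conversely, {2, 3, 4, 8} is a clique of size 4, and the vertices of any clique must share a bag in every tree decomposition; so some bag has ≥ 4 vertices and tw(G) ≥ 3. Combining the bounds, tw(G) = 3.

Treewidth 3.
One optimal decomposition is:
Bags: B1 = {2, 3, 4, 7}  B2 = {2, 3, 6, 7}  B3 = {3, 4, 7, 9}  B4 = {3, 6, 7, 10}  B5 = {1, 3, 6, 10}  B6 = {2, 3, 4, 8}  B7 = {3, 5, 6, 10}
Tree: B1–B2, B1–B3, B2–B4, B4–B5, B1–B6, B4–B7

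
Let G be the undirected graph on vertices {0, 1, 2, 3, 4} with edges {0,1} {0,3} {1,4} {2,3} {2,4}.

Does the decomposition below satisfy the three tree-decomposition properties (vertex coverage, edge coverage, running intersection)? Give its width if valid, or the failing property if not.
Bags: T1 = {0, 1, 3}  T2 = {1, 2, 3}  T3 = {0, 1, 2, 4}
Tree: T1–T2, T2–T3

A tree decomposition must satisfy three properties: every vertex lies in some bag; for every edge, both endpoints lie together in some bag; and for every vertex, the bags containing it form a connected subtree. Here bags containing vertex 0 are not connected in the tree, so the decomposition is invalid.

No — bags containing vertex 0 are not connected in the tree.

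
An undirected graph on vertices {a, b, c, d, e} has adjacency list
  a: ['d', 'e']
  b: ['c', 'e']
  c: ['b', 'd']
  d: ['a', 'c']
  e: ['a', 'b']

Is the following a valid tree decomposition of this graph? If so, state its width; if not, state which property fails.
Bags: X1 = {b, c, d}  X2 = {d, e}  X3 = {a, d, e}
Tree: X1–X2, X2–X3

A tree decomposition must satisfy three properties: every vertex lies in some bag; for every edge, both endpoints lie together in some bag; and for every vertex, the bags containing it form a connected subtree. Here edge (b,e) lies in no bag, so the decomposition is invalid.

No — edge (b,e) lies in no bag.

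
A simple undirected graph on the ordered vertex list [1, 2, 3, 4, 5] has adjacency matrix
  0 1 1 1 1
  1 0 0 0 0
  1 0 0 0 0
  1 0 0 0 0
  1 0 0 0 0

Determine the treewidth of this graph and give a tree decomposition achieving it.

Every bag has size at most 2, so the width is 2 − 1 = 1 and tw(G) ≤ 1. Since G has at least one edge (e.g. 5–1), it is not an edgeless graph, so tw(G) ≥ 1. Therefore the treewidth is 1.

Treewidth 1.
One such decomposition:
Bags: B1 = {1, 5}  B2 = {1, 2}  B3 = {1, 3}  B4 = {1, 4}
Tree: B1–B2, B2–B3, B3–B4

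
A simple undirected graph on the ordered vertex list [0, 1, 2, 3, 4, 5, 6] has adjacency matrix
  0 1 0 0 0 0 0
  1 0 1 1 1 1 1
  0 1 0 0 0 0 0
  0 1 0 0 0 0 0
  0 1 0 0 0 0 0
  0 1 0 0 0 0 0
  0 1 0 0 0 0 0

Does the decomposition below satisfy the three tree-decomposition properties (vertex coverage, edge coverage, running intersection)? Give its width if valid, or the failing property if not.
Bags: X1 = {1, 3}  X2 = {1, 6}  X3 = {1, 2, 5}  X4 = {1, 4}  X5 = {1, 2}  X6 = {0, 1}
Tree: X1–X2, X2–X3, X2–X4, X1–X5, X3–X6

No — bags containing vertex 2 are not connected in the tree.

A tree decomposition must satisfy three properties: every vertex lies in some bag; for every edge, both endpoints lie together in some bag; and for every vertex, the bags containing it form a connected subtree. Here bags containing vertex 2 are not connected in the tree, so the decomposition is invalid.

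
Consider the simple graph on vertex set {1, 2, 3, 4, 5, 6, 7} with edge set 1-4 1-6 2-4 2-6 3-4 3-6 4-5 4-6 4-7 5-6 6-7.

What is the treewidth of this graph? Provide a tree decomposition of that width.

Every bag has size at most 3, so the width is 3 − 1 = 2 and tw(G) ≤ 2. Conversely, {1, 4, 6} is a clique of size 3, and the vertices of any clique must share a bag in every tree decomposition; so some bag has ≥ 3 vertices and tw(G) ≥ 2. Hence tw(G) = 2 exactly.

Treewidth 2.
One optimal decomposition is:
Bags: B1 = {3, 4, 6}  B2 = {1, 4, 6}  B3 = {4, 6, 7}  B4 = {2, 4, 6}  B5 = {4, 5, 6}
Tree: B1–B2, B1–B3, B3–B4, B1–B5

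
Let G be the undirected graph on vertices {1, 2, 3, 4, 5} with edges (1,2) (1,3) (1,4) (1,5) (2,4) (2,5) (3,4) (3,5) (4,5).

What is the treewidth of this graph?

A width-3 tree decomposition is:
Bags: B1 = {1, 2, 4, 5}  B2 = {1, 3, 4, 5}
Tree: B1–B2
Each bag holds 4 vertices, so the decomposition has width 3, which upper-bounds the treewidth. Conversely, {1, 2, 4, 5} is a clique of size 4, and the vertices of any clique must share a bag in every tree decomposition; so some bag has ≥ 4 vertices and tw(G) ≥ 3. Hence tw(G) = 3 exactly.

3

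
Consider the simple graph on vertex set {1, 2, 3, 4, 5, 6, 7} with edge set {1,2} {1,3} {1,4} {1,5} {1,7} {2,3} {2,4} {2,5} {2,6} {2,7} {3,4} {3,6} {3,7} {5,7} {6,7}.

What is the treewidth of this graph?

A width-3 tree decomposition is:
Bags: B1 = {1, 2, 3, 7}  B2 = {1, 2, 5, 7}  B3 = {2, 3, 6, 7}  B4 = {1, 2, 3, 4}
Tree: B1–B2, B1–B3, B1–B4
Each bag holds 4 vertices, so the decomposition has width 3, which upper-bounds the treewidth. On the other hand G contains the 4-clique {1, 2, 3, 4}. A clique must lie in a single bag of any decomposition, so no decomposition can have width below 3. Hence tw(G) = 3 exactly.

3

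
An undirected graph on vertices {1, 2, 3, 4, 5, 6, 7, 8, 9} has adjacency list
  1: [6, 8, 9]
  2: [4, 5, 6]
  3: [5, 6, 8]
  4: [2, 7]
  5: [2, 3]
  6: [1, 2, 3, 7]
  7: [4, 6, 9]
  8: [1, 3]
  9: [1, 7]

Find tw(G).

A width-3 tree decomposition is:
Bags: B1 = {2, 4, 7, 9}  B2 = {2, 6, 7, 9}  B3 = {1, 2, 6, 9}  B4 = {1, 2, 5, 6}  B5 = {1, 3, 5, 6}  B6 = {1, 3, 5, 8}
Tree: B1–B2, B2–B3, B3–B4, B4–B5, B5–B6
Each bag holds 4 vertices, so the decomposition has width 3, which upper-bounds the treewidth. For the lower bound: the 4 vertex sets {4,7,9}, {2}, {6}, {1,3,5,8} are disjoint, each induces a connected subgraph, and every pair is joined by at least one edge of G. Contracting each set to a single vertex therefore yields K_{4} as a minor, and since treewidth is minor-monotone, tw(G) ≥ tw(K_{4}) = 3. The upper and lower bounds meet at 3, so that is the treewidth.

3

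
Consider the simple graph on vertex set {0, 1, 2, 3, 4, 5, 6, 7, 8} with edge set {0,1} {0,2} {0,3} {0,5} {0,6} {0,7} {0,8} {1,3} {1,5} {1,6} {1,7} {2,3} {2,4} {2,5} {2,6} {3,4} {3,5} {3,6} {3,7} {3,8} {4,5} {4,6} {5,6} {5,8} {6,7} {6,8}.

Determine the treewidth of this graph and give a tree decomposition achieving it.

Treewidth 4.
One such decomposition:
Bags: B1 = {0, 2, 3, 5, 6}  B2 = {0, 1, 3, 5, 6}  B3 = {0, 1, 3, 6, 7}  B4 = {2, 3, 4, 5, 6}  B5 = {0, 3, 5, 6, 8}
Tree: B1–B2, B2–B3, B1–B4, B2–B5

The largest bag has 5 vertices, giving width 4; this decomposition certifies tw(G) ≤ 4. On the other hand G contains the 5-clique {0, 3, 5, 6, 8}. A clique must lie in a single bag of any decomposition, so no decomposition can have width below 4. Therefore the treewidth is 4.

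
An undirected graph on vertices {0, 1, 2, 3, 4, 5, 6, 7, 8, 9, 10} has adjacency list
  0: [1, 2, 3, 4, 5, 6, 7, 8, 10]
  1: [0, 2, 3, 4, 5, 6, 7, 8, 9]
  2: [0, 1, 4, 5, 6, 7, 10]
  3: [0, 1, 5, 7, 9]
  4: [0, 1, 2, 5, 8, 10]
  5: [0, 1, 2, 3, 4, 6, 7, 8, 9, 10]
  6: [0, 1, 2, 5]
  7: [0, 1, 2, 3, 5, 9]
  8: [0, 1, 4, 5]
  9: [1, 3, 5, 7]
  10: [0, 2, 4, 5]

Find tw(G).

A width-4 tree decomposition is:
Bags: B1 = {0, 1, 2, 4, 5}  B2 = {0, 1, 2, 5, 7}  B3 = {0, 1, 3, 5, 7}  B4 = {0, 2, 4, 5, 10}  B5 = {1, 3, 5, 7, 9}  B6 = {0, 1, 2, 5, 6}  B7 = {0, 1, 4, 5, 8}
Tree: B1–B2, B2–B3, B1–B4, B3–B5, B1–B6, B1–B7
Every bag has size at most 5, so the width is 5 − 1 = 4 and tw(G) ≤ 4. On the other hand G contains the 5-clique {0, 1, 4, 5, 8}. A clique must lie in a single bag of any decomposition, so no decomposition can have width below 4. The upper and lower bounds meet at 4, so that is the treewidth.

4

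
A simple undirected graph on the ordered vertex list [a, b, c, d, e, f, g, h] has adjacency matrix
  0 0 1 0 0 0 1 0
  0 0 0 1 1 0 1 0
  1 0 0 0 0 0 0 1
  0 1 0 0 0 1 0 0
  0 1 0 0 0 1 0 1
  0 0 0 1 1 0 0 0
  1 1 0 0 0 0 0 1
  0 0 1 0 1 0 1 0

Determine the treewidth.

2

A width-2 tree decomposition is:
Bags: B1 = {d, e, f}  B2 = {b, d, e}  B3 = {b, e, h}  B4 = {b, g, h}  B5 = {c, g, h}  B6 = {a, c, g}
Tree: B1–B2, B2–B3, B3–B4, B4–B5, B5–B6
Every bag has size at most 3, so the width is 3 − 1 = 2 and tw(G) ≤ 2. Since f–d–b–e–f is a cycle in G, G is not acyclic. Forests are exactly the graphs of treewidth ≤ 1, so tw(G) ≥ 2. Hence tw(G) = 2 exactly.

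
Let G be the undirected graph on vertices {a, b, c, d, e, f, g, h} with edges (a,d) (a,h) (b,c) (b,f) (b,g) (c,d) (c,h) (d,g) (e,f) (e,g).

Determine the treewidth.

A width-2 tree decomposition is:
Bags: B1 = {b, e, f}  B2 = {b, e, g}  B3 = {b, c, g}  B4 = {c, d, g}  B5 = {c, d, h}  B6 = {a, d, h}
Tree: B1–B2, B2–B3, B3–B4, B4–B5, B5–B6
The largest bag has 3 vertices, giving width 2; this decomposition certifies tw(G) ≤ 2. The edges f–e–g–b–f form a cycle, so G is not a tree and its treewidth is at least 2. Therefore the treewidth is 2.

2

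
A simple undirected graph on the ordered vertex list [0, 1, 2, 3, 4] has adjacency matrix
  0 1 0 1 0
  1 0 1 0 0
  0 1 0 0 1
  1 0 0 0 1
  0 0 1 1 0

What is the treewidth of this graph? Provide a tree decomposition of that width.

Every bag has size at most 3, so the width is 3 − 1 = 2 and tw(G) ≤ 2. Since 3–0–1–2–4–3 is a cycle in G, G is not acyclic. Forests are exactly the graphs of treewidth ≤ 1, so tw(G) ≥ 2. Hence tw(G) = 2 exactly.

Treewidth 2.
Bags: B1 = {0, 1, 3}  B2 = {1, 2, 3}  B3 = {2, 3, 4}
Tree: B1–B2, B2–B3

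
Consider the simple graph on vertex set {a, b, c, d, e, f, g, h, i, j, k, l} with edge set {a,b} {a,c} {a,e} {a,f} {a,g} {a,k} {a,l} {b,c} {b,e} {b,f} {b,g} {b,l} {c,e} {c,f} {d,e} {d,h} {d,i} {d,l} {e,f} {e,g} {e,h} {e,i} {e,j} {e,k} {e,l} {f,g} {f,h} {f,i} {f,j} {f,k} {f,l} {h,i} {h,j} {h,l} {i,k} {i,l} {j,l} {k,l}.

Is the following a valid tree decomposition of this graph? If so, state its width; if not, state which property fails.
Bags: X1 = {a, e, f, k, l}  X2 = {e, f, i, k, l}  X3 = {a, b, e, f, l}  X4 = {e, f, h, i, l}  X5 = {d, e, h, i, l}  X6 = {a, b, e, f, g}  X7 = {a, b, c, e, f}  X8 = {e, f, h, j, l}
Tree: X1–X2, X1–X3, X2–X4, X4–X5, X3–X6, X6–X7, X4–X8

Yes; width 4.

Every vertex of G appears in some bag (union = {a, b, c, d, e, f, g, h, i, j, k, l}); every edge is covered by a bag; and for each vertex v the set of bags containing v is connected in the bag tree. The decomposition is therefore valid. The largest bag has 5 vertices, so the width is 4.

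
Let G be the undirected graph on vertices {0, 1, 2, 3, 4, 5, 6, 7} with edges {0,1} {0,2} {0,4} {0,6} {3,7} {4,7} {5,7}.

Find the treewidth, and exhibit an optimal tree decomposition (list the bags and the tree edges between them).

Each bag holds 2 vertices, so the decomposition has width 1, which upper-bounds the treewidth. G has an edge, so its treewidth is at least 1. Hence tw(G) = 1 exactly.

Treewidth 1.
One such decomposition:
Bags: B1 = {0, 4}  B2 = {0, 1}  B3 = {4, 7}  B4 = {0, 6}  B5 = {5, 7}  B6 = {0, 2}  B7 = {3, 7}
Tree: B1–B2, B1–B3, B2–B4, B3–B5, B2–B6, B3–B7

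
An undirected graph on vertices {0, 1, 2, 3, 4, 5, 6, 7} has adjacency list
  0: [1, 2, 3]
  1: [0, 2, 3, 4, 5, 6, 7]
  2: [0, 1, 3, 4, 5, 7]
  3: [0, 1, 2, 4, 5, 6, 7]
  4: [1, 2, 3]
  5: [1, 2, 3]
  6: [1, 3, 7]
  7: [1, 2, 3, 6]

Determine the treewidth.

A width-3 tree decomposition is:
Bags: B1 = {1, 2, 3, 4}  B2 = {1, 2, 3, 5}  B3 = {1, 2, 3, 7}  B4 = {1, 3, 6, 7}  B5 = {0, 1, 2, 3}
Tree: B1–B2, B1–B3, B3–B4, B2–B5
Each bag holds 4 vertices, so the decomposition has width 3, which upper-bounds the treewidth. For the lower bound, the 4 vertices {0, 1, 2, 3} are pairwise adjacent, and any tree decomposition puts a clique entirely inside one bag — forcing width ≥ 3. Therefore the treewidth is 3.

3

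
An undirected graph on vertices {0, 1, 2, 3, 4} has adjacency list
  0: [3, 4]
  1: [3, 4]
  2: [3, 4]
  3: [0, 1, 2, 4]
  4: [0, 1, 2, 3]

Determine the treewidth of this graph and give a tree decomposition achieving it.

Treewidth 2.
Bags: B1 = {1, 3, 4}  B2 = {2, 3, 4}  B3 = {0, 3, 4}
Tree: B1–B2, B1–B3

Every bag has size at most 3, so the width is 3 − 1 = 2 and tw(G) ≤ 2. Conversely, {0, 3, 4} is a clique of size 3, and the vertices of any clique must share a bag in every tree decomposition; so some bag has ≥ 3 vertices and tw(G) ≥ 2. Hence tw(G) = 2 exactly.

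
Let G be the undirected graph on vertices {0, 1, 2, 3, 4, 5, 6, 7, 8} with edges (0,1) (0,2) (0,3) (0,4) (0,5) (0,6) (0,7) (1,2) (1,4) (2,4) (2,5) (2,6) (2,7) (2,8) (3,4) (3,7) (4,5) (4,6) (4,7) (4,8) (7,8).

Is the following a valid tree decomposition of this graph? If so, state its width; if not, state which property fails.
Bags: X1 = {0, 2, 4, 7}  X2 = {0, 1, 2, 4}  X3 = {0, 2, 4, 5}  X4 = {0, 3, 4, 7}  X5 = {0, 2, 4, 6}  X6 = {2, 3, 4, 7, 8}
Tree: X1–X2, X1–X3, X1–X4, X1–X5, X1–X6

A tree decomposition must satisfy three properties: every vertex lies in some bag; for every edge, both endpoints lie together in some bag; and for every vertex, the bags containing it form a connected subtree. Here bags containing vertex 3 are not connected in the tree, so the decomposition is invalid.

No — bags containing vertex 3 are not connected in the tree.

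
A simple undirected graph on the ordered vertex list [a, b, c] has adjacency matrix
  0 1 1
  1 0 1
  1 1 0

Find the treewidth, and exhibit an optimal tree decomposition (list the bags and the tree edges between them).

Treewidth 2.
One such decomposition:
Bags: B1 = {a, b, c}
Tree: (single bag)

A single bag containing all 3 vertices is trivially a valid decomposition of width 2. For the lower bound, the 3 vertices {a, b, c} are pairwise adjacent, and any tree decomposition puts a clique entirely inside one bag — forcing width ≥ 2. Hence tw(G) = 2 exactly.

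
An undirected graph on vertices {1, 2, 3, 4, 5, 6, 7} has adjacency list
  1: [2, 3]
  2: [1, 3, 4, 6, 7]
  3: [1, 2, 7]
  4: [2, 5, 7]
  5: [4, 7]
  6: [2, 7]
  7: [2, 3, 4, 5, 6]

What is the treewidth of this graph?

2

A width-2 tree decomposition is:
Bags: B1 = {2, 3, 7}  B2 = {1, 2, 3}  B3 = {2, 4, 7}  B4 = {2, 6, 7}  B5 = {4, 5, 7}
Tree: B1–B2, B1–B3, B1–B4, B3–B5
Each bag holds 3 vertices, so the decomposition has width 2, which upper-bounds the treewidth. For the lower bound, the 3 vertices {1, 2, 3} are pairwise adjacent, and any tree decomposition puts a clique entirely inside one bag — forcing width ≥ 2. Hence tw(G) = 2 exactly.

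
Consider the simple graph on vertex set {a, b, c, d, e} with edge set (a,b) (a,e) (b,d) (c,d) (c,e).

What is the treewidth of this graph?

A width-2 tree decomposition is:
Bags: B1 = {c, d, e}  B2 = {b, d, e}  B3 = {a, b, e}
Tree: B1–B2, B2–B3
The largest bag has 3 vertices, giving width 2; this decomposition certifies tw(G) ≤ 2. Since e–c–d–b–a–e is a cycle in G, G is not acyclic. Forests are exactly the graphs of treewidth ≤ 1, so tw(G) ≥ 2. Hence tw(G) = 2 exactly.

2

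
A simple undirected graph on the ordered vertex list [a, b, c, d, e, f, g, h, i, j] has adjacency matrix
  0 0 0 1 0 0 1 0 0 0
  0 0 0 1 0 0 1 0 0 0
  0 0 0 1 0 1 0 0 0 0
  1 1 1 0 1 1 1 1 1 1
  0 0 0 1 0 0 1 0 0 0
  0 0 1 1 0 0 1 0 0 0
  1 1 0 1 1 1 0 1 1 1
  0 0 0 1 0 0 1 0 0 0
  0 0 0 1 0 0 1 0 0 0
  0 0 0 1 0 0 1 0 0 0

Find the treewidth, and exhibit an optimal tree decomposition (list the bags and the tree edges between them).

Treewidth 2.
One optimal decomposition is:
Bags: B1 = {d, e, g}  B2 = {d, g, h}  B3 = {d, g, j}  B4 = {b, d, g}  B5 = {a, d, g}  B6 = {d, g, i}  B7 = {d, f, g}  B8 = {c, d, f}
Tree: B1–B2, B2–B3, B1–B4, B3–B5, B4–B6, B6–B7, B7–B8

Every bag has size at most 3, so the width is 3 − 1 = 2 and tw(G) ≤ 2. On the other hand G contains the 3-clique {d, f, g}. A clique must lie in a single bag of any decomposition, so no decomposition can have width below 2. The upper and lower bounds meet at 2, so that is the treewidth.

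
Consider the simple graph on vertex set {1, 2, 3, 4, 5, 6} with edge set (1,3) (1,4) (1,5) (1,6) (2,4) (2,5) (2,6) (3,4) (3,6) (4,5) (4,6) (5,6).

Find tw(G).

A width-3 tree decomposition is:
Bags: B1 = {1, 3, 4, 6}  B2 = {1, 4, 5, 6}  B3 = {2, 4, 5, 6}
Tree: B1–B2, B2–B3
Each bag holds 4 vertices, so the decomposition has width 3, which upper-bounds the treewidth. Conversely, {1, 3, 4, 6} is a clique of size 4, and the vertices of any clique must share a bag in every tree decomposition; so some bag has ≥ 4 vertices and tw(G) ≥ 3. The upper and lower bounds meet at 3, so that is the treewidth.

3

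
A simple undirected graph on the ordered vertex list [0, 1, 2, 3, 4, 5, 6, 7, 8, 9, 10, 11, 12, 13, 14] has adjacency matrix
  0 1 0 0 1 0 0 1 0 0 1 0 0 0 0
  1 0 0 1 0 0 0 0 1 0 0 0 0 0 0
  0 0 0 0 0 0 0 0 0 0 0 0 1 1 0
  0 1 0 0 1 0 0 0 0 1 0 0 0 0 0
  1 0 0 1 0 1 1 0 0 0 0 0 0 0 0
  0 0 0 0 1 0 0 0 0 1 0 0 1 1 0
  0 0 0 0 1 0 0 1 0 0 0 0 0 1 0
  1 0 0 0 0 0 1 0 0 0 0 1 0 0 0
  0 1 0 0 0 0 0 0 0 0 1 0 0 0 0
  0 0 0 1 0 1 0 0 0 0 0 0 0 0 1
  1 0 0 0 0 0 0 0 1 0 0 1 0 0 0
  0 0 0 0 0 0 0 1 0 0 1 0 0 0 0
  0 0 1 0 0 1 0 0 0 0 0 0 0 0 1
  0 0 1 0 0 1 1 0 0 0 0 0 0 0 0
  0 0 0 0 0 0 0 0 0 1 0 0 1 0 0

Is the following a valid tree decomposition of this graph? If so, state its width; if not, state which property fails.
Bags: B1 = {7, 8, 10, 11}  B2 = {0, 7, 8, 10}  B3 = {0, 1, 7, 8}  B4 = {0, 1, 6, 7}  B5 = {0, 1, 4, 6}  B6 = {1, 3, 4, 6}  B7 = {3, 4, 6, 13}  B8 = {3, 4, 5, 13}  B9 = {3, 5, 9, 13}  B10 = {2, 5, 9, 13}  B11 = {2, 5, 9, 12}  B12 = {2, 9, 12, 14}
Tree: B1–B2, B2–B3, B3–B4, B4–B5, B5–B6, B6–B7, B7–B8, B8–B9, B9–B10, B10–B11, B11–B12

Every vertex of G appears in some bag (union = {0, 1, 2, 3, 4, 5, 6, 7, 8, 9, 10, 11, 12, 13, 14}); every edge is covered by a bag; and for each vertex v the set of bags containing v is connected in the bag tree. The decomposition is therefore valid. The largest bag has 4 vertices, so the width is 3.

Yes; width 3.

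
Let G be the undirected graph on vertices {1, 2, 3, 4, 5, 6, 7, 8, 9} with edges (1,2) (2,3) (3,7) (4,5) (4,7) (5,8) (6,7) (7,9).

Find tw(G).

1

A width-1 tree decomposition is:
Bags: B1 = {3, 7}  B2 = {4, 7}  B3 = {4, 5}  B4 = {2, 3}  B5 = {7, 9}  B6 = {1, 2}  B7 = {6, 7}  B8 = {5, 8}
Tree: B1–B2, B2–B3, B1–B4, B1–B5, B4–B6, B5–B7, B3–B8
Each bag holds 2 vertices, so the decomposition has width 1, which upper-bounds the treewidth. Since G has at least one edge (e.g. 7–3), it is not an edgeless graph, so tw(G) ≥ 1. Therefore the treewidth is 1.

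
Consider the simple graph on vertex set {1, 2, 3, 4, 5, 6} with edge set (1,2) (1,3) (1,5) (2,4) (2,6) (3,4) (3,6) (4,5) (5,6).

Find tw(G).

A width-3 tree decomposition is:
Bags: B1 = {2, 3, 4, 5}  B2 = {2, 3, 5, 6}  B3 = {1, 2, 3, 5}
Tree: B1–B2, B2–B3
Each bag holds 4 vertices, so the decomposition has width 3, which upper-bounds the treewidth. For the lower bound: the 4 vertex sets {3,4}, {5,6}, {2}, {1} are disjoint, each induces a connected subgraph, and every pair is joined by at least one edge of G. Contracting each set to a single vertex therefore yields K_{4} as a minor, and since treewidth is minor-monotone, tw(G) ≥ tw(K_{4}) = 3. Combining the bounds, tw(G) = 3.

3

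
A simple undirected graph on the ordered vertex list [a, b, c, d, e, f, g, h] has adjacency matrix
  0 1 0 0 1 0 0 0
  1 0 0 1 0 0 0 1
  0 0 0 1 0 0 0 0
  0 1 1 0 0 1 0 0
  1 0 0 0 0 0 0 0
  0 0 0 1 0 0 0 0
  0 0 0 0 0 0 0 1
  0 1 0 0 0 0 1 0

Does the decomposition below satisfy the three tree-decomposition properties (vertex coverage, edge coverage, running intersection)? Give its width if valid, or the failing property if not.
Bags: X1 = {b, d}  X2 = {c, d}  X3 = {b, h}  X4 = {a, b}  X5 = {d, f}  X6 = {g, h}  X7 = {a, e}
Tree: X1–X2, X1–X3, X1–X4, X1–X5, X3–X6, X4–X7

Yes; width 1.

Checking the three conditions: (i) the bags cover all of {a, b, c, d, e, f, g, h}; (ii) for each edge, some bag contains both endpoints; (iii) the bags containing any fixed vertex form a subtree. All hold, so the decomposition is valid with width 2 − 1 = 1.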